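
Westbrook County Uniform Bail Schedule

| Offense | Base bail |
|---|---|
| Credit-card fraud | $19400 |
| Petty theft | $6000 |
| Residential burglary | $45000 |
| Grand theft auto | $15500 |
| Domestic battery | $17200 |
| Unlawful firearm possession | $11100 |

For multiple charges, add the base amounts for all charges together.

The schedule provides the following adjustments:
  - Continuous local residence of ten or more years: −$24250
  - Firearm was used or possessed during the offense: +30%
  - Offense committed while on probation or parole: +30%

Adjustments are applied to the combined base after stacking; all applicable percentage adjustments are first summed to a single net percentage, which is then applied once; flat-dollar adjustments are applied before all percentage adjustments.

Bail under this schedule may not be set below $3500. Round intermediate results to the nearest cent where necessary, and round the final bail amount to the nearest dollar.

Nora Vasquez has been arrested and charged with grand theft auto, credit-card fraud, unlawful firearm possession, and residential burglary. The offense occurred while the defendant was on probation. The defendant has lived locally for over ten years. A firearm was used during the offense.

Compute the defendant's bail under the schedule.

$106800

Base amounts from the schedule: grand theft auto $15500; credit-card fraud $19400; unlawful firearm possession $11100; residential burglary $45000.
Stacking rule: sum of all bases. $15500 + $19400 + $11100 + $45000 = $91000.
Continuous local residence of ten or more years (−$24250 flat): $91000 − $24250 = $66750.
Net percentage adjustment: +30% +30% = +60%. $66750 × 1.6 = $106800.
$106800 is at or above the $3500 minimum.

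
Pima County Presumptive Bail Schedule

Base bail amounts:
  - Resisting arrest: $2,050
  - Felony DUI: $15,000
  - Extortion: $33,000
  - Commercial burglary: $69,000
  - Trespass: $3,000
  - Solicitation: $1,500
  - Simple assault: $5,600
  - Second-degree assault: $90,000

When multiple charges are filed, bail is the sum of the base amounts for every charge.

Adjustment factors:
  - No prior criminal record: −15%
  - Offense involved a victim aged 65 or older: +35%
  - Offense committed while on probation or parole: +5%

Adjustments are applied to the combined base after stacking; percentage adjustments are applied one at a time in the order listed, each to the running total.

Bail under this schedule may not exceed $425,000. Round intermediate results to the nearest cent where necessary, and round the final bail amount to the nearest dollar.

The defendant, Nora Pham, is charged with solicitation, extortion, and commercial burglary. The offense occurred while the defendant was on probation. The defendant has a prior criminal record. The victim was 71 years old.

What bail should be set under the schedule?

$146,711

Base amounts from the schedule: solicitation $1,500; extortion $33,000; commercial burglary $69,000.
Stacking rule: sum of all bases. $1,500 + $33,000 + $69,000 = $103,500.
Offense involved a victim aged 65 or older (+35%): $103,500 × 1.35 = $139,725.
Offense committed while on probation or parole (+5%): $139,725 × 1.05 = $146,711.25.
$146,711.25 is within the $425,000 maximum.
Rounded to the nearest dollar: $146,711.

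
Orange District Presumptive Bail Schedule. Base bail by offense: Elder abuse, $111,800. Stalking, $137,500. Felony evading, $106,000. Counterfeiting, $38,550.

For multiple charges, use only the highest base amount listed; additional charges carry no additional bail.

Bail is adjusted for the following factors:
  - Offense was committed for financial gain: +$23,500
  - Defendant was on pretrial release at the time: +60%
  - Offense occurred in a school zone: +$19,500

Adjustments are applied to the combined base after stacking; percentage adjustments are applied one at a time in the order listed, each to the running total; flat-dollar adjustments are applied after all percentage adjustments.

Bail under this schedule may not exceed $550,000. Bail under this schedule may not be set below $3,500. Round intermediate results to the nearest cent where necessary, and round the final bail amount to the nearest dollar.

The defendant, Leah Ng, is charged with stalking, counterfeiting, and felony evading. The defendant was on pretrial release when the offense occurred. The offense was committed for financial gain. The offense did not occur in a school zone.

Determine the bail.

Base amounts from the schedule: stalking $137,500; counterfeiting $38,550; felony evading $106,000.
Stacking rule: use the highest base only. Highest is stalking at $137,500. Combined base = $137,500.
Defendant was on pretrial release at the time (+60%): $137,500 × 1.6 = $220,000.
Offense was committed for financial gain (+$23,500 flat): $220,000 + $23,500 = $243,500.
$243,500 is within the $550,000 maximum.
$243,500 is at or above the $3,500 minimum.

$243,500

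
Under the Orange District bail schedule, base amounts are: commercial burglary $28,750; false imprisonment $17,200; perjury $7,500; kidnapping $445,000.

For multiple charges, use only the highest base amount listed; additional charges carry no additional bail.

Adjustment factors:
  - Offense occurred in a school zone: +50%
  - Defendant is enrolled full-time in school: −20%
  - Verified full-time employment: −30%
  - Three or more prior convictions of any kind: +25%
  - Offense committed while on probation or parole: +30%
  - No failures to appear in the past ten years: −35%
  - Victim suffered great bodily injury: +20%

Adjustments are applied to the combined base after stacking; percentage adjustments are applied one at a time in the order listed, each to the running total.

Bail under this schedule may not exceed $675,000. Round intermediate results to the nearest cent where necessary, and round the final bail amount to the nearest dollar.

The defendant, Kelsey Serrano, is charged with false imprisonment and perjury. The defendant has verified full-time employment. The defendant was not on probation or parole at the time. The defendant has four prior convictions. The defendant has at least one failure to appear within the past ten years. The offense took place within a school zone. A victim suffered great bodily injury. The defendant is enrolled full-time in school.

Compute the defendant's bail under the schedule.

$21,672

Base amounts from the schedule: false imprisonment $17,200; perjury $7,500.
Stacking rule: use the highest base only. Highest is false imprisonment at $17,200. Combined base = $17,200.
Offense occurred in a school zone (+50%): $17,200 × 1.5 = $25,800.
Defendant is enrolled full-time in school (−20%): $25,800 × 0.8 = $20,640.
Verified full-time employment (−30%): $20,640 × 0.7 = $14,448.
Three or more prior convictions of any kind (+25%): $14,448 × 1.25 = $18,060.
Victim suffered great bodily injury (+20%): $18,060 × 1.2 = $21,672.
$21,672 is within the $675,000 maximum.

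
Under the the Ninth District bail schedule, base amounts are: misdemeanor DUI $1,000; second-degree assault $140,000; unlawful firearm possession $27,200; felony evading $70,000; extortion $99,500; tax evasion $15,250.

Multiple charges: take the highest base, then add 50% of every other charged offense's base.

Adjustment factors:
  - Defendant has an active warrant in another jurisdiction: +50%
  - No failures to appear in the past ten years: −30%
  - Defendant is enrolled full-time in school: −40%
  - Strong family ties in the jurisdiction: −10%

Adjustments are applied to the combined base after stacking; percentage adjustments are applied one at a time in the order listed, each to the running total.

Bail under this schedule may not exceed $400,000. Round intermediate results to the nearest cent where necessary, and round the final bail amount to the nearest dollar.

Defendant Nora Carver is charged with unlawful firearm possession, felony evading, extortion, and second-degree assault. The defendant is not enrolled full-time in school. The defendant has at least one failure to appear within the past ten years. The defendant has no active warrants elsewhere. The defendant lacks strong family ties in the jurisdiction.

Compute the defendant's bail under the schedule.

$238,350

Base amounts from the schedule: unlawful firearm possession $27,200; felony evading $70,000; extortion $99,500; second-degree assault $140,000.
Stacking rule: highest base plus 50% of each additional charge. Highest is second-degree assault at $140,000. Additional: $27,200 × 50% = $13,600; $70,000 × 50% = $35,000; $99,500 × 50% = $49,750. Combined base = $140,000 + $98,350 = $238,350.
No adjustment factors apply to this defendant.
$238,350 is within the $400,000 maximum.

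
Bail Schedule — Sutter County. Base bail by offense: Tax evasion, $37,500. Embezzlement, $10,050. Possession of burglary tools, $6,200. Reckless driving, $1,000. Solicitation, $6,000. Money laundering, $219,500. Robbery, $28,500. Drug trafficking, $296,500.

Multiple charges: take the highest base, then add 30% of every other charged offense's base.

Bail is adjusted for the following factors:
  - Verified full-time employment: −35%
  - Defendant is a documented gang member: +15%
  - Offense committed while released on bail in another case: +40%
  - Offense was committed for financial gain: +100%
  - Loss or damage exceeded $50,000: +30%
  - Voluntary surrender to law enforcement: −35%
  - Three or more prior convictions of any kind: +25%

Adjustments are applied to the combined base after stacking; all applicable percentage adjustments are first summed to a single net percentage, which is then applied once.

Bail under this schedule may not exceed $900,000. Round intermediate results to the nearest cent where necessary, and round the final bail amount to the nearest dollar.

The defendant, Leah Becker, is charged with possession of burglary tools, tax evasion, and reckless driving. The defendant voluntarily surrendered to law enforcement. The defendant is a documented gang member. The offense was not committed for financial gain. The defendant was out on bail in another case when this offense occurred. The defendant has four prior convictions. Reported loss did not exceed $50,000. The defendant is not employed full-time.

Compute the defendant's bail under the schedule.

$57,507

Base amounts from the schedule: possession of burglary tools $6,200; tax evasion $37,500; reckless driving $1,000.
Stacking rule: highest base plus 30% of each additional charge. Highest is tax evasion at $37,500. Additional: $6,200 × 30% = $1,860; $1,000 × 30% = $300. Combined base = $37,500 + $2,160 = $39,660.
Net percentage adjustment: +15% +40% −35% +25% = +45%. $39,660 × 1.45 = $57,507.
$57,507 is within the $900,000 maximum.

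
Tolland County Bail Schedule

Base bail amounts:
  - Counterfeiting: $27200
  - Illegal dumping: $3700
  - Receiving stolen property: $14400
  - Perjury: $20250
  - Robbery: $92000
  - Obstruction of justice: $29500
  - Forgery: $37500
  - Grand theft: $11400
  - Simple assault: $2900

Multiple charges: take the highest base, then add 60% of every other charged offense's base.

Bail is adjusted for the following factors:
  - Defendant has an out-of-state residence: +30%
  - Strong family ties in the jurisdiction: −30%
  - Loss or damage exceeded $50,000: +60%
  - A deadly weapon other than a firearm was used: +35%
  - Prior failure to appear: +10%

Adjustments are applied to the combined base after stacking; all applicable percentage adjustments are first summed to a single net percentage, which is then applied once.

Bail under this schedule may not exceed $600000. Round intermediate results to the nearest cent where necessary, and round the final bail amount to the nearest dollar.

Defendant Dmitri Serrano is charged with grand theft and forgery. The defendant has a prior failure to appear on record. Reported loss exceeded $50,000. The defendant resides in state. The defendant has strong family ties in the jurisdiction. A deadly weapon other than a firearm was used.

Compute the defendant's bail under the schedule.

Base amounts from the schedule: grand theft $11400; forgery $37500.
Stacking rule: highest base plus 60% of each additional charge. Highest is forgery at $37500. Additional: $11400 × 60% = $6840. Combined base = $37500 + $6840 = $44340.
Net percentage adjustment: −30% +60% +35% +10% = +75%. $44340 × 1.75 = $77595.
$77595 is within the $600000 maximum.

$77595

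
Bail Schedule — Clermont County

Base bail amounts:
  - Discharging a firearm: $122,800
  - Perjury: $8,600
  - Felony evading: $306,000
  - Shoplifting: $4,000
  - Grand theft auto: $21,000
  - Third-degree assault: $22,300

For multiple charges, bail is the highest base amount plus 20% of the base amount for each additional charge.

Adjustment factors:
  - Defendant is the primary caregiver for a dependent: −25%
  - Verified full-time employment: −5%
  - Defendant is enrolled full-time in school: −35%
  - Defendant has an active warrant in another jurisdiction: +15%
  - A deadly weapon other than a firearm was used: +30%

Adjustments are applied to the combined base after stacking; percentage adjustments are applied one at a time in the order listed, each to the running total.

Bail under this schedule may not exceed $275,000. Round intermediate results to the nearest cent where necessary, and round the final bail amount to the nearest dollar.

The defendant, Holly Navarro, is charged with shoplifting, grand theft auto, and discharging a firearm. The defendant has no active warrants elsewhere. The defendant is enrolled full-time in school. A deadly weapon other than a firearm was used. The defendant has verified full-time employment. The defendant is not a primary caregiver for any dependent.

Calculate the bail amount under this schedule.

Base amounts from the schedule: shoplifting $4,000; grand theft auto $21,000; discharging a firearm $122,800.
Stacking rule: highest base plus 20% of each additional charge. Highest is discharging a firearm at $122,800. Additional: $4,000 × 20% = $800; $21,000 × 20% = $4,200. Combined base = $122,800 + $5,000 = $127,800.
Verified full-time employment (−5%): $127,800 × 0.95 = $121,410.
Defendant is enrolled full-time in school (−35%): $121,410 × 0.65 = $78,916.50.
A deadly weapon other than a firearm was used (+30%): $78,916.50 × 1.3 = $102,591.45.
$102,591.45 is within the $275,000 maximum.
Rounded to the nearest dollar: $102,591.

$102,591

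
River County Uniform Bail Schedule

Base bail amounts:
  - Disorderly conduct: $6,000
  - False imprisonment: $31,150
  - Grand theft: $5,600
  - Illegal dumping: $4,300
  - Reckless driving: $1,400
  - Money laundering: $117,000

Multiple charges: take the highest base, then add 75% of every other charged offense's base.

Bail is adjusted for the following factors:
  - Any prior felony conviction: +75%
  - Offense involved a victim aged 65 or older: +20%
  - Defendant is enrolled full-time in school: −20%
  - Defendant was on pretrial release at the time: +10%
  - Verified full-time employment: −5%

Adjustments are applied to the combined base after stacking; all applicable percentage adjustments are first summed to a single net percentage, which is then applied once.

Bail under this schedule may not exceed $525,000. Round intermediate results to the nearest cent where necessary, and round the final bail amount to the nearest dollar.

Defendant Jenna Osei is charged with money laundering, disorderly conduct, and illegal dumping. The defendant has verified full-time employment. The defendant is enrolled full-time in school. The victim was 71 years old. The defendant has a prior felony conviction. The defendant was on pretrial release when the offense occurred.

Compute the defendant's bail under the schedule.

Base amounts from the schedule: money laundering $117,000; disorderly conduct $6,000; illegal dumping $4,300.
Stacking rule: highest base plus 75% of each additional charge. Highest is money laundering at $117,000. Additional: $6,000 × 75% = $4,500; $4,300 × 75% = $3,225. Combined base = $117,000 + $7,725 = $124,725.
Net percentage adjustment: +75% +20% −20% +10% −5% = +80%. $124,725 × 1.8 = $224,505.
$224,505 is within the $525,000 maximum.

$224,505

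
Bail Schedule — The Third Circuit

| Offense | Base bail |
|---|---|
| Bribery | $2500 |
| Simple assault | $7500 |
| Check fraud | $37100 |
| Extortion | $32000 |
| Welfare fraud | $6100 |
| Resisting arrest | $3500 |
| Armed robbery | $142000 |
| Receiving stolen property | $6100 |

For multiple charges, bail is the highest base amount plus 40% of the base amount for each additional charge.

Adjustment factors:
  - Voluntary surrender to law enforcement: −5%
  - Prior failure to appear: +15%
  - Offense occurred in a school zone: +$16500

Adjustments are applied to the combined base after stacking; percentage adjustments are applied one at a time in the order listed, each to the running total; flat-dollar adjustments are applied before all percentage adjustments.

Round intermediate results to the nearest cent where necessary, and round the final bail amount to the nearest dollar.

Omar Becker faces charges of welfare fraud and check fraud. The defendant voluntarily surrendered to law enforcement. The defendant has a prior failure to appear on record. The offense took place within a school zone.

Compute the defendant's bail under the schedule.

Base amounts from the schedule: welfare fraud $6100; check fraud $37100.
Stacking rule: highest base plus 40% of each additional charge. Highest is check fraud at $37100. Additional: $6100 × 40% = $2440. Combined base = $37100 + $2440 = $39540.
Offense occurred in a school zone (+$16500 flat): $39540 + $16500 = $56040.
Voluntary surrender to law enforcement (−5%): $56040 × 0.95 = $53238.
Prior failure to appear (+15%): $53238 × 1.15 = $61223.70.
Rounded to the nearest dollar: $61224.

$61224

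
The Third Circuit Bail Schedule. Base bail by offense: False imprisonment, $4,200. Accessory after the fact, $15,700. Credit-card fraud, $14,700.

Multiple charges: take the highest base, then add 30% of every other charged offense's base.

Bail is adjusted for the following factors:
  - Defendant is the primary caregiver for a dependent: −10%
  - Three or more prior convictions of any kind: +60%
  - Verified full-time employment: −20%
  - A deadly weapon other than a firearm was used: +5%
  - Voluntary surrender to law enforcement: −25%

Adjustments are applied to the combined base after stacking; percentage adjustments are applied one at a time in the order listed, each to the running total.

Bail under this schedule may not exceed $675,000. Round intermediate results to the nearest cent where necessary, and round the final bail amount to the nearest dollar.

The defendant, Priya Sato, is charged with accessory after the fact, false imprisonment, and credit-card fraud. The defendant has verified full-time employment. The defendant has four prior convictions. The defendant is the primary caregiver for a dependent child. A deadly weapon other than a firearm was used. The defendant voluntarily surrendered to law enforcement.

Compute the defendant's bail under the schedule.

$19,387

Base amounts from the schedule: accessory after the fact $15,700; false imprisonment $4,200; credit-card fraud $14,700.
Stacking rule: highest base plus 30% of each additional charge. Highest is accessory after the fact at $15,700. Additional: $4,200 × 30% = $1,260; $14,700 × 30% = $4,410. Combined base = $15,700 + $5,670 = $21,370.
Defendant is the primary caregiver for a dependent (−10%): $21,370 × 0.9 = $19,233.
Three or more prior convictions of any kind (+60%): $19,233 × 1.6 = $30,772.80.
Verified full-time employment (−20%): $30,772.80 × 0.8 = $24,618.24.
A deadly weapon other than a firearm was used (+5%): $24,618.24 × 1.05 = $25,849.15.
Voluntary surrender to law enforcement (−25%): $25,849.15 × 0.75 = $19,386.86.
$19,386.86 is within the $675,000 maximum.
Rounded to the nearest dollar: $19,387.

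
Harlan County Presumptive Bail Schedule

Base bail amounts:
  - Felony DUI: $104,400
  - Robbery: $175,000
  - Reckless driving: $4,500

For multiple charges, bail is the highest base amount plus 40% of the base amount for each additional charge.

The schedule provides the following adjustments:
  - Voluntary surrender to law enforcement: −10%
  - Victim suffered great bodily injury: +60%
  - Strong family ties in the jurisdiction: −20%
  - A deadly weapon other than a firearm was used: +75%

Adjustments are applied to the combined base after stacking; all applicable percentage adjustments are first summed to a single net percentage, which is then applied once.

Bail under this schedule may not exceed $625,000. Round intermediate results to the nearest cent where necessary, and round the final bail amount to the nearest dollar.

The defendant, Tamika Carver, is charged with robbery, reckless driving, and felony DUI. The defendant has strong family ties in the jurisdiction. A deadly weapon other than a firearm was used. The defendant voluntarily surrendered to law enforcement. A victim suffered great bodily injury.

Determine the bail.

$448,048

Base amounts from the schedule: robbery $175,000; reckless driving $4,500; felony DUI $104,400.
Stacking rule: highest base plus 40% of each additional charge. Highest is robbery at $175,000. Additional: $4,500 × 40% = $1,800; $104,400 × 40% = $41,760. Combined base = $175,000 + $43,560 = $218,560.
Net percentage adjustment: −10% +60% −20% +75% = +105%. $218,560 × 2.05 = $448,048.
$448,048 is within the $625,000 maximum.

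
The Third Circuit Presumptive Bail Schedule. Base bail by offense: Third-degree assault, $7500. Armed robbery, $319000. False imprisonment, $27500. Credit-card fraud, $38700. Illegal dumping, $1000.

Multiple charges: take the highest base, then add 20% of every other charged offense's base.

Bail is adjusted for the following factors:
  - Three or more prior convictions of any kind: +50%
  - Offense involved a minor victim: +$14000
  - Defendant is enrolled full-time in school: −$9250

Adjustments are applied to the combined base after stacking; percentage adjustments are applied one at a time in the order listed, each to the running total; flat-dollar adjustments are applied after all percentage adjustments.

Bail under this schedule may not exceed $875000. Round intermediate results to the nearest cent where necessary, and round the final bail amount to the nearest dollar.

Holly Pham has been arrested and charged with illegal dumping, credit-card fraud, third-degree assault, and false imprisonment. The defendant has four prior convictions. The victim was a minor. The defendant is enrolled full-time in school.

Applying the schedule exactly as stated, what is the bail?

$73600

Base amounts from the schedule: illegal dumping $1000; credit-card fraud $38700; third-degree assault $7500; false imprisonment $27500.
Stacking rule: highest base plus 20% of each additional charge. Highest is credit-card fraud at $38700. Additional: $1000 × 20% = $200; $7500 × 20% = $1500; $27500 × 20% = $5500. Combined base = $38700 + $7200 = $45900.
Three or more prior convictions of any kind (+50%): $45900 × 1.5 = $68850.
Offense involved a minor victim (+$14000 flat): $68850 + $14000 = $82850.
Defendant is enrolled full-time in school (−$9250 flat): $82850 − $9250 = $73600.
$73600 is within the $875000 maximum.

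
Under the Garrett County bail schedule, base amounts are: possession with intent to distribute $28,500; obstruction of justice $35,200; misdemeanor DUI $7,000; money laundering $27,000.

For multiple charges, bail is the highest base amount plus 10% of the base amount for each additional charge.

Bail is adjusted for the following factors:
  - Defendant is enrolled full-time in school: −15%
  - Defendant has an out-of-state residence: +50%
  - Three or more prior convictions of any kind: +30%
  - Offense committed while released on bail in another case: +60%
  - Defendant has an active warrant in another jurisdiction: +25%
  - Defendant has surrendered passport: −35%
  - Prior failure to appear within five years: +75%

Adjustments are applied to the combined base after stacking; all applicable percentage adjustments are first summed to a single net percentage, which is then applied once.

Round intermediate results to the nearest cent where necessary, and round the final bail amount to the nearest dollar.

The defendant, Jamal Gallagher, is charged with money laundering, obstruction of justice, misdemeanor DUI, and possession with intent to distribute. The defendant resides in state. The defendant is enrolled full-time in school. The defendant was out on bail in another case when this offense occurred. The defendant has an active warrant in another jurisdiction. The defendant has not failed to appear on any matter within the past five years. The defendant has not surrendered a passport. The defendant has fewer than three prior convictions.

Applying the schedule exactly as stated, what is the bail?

Base amounts from the schedule: money laundering $27,000; obstruction of justice $35,200; misdemeanor DUI $7,000; possession with intent to distribute $28,500.
Stacking rule: highest base plus 10% of each additional charge. Highest is obstruction of justice at $35,200. Additional: $27,000 × 10% = $2,700; $7,000 × 10% = $700; $28,500 × 10% = $2,850. Combined base = $35,200 + $6,250 = $41,450.
Net percentage adjustment: −15% +60% +25% = +70%. $41,450 × 1.7 = $70,465.

$70,465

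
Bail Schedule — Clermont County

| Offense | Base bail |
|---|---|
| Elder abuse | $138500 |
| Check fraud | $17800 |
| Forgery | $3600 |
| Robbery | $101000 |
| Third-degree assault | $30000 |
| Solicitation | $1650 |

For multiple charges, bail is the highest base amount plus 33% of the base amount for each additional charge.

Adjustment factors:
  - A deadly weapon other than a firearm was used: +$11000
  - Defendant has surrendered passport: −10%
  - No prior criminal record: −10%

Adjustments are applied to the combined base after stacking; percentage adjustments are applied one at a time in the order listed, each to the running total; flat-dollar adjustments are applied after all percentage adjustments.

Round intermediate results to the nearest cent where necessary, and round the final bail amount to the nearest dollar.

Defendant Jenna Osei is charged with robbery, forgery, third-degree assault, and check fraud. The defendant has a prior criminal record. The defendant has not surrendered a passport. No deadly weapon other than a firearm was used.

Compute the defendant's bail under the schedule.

$117962

Base amounts from the schedule: robbery $101000; forgery $3600; third-degree assault $30000; check fraud $17800.
Stacking rule: highest base plus 33% of each additional charge. Highest is robbery at $101000. Additional: $3600 × 33% = $1188; $30000 × 33% = $9900; $17800 × 33% = $5874. Combined base = $101000 + $16962 = $117962.
No adjustment factors apply to this defendant.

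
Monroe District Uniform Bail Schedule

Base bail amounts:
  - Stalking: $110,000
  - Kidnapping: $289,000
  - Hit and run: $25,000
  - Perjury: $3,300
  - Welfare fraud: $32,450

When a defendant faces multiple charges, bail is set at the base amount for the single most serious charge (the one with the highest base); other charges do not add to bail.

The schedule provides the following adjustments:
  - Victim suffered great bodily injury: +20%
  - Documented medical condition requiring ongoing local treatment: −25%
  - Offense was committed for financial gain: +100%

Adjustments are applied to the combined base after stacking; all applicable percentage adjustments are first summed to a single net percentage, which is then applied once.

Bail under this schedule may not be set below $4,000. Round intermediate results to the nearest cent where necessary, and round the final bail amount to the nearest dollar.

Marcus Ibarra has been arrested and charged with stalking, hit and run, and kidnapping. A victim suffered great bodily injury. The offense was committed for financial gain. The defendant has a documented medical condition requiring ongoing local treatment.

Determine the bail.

Base amounts from the schedule: stalking $110,000; hit and run $25,000; kidnapping $289,000.
Stacking rule: use the highest base only. Highest is kidnapping at $289,000. Combined base = $289,000.
Net percentage adjustment: +20% −25% +100% = +95%. $289,000 × 1.95 = $563,550.
$563,550 is at or above the $4,000 minimum.

$563,550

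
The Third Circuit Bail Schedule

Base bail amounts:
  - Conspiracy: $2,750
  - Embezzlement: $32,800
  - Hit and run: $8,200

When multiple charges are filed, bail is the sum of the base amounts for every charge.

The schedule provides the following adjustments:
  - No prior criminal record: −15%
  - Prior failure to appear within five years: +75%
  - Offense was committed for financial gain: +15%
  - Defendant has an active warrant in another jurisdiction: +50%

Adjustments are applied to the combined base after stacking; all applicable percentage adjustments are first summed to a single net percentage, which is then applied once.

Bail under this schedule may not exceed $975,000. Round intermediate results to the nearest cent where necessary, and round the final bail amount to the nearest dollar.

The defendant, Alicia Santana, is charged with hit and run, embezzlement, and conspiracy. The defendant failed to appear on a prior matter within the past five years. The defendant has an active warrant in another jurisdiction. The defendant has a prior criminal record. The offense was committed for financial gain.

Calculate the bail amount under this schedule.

Base amounts from the schedule: hit and run $8,200; embezzlement $32,800; conspiracy $2,750.
Stacking rule: sum of all bases. $8,200 + $32,800 + $2,750 = $43,750.
Net percentage adjustment: +75% +15% +50% = +140%. $43,750 × 2.4 = $105,000.
$105,000 is within the $975,000 maximum.

$105,000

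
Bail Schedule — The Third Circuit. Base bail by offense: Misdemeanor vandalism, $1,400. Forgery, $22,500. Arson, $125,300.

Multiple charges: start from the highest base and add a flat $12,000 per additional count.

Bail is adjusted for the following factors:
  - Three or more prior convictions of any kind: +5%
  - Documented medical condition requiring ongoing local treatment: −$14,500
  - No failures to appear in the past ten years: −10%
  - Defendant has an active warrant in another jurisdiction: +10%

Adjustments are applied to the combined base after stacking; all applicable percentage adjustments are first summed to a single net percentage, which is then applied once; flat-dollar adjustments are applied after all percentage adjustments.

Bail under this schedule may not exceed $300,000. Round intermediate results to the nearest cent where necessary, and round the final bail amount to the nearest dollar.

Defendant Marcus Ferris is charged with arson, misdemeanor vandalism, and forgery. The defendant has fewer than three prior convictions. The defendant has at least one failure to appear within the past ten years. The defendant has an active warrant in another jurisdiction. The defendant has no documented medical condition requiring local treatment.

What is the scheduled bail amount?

$164,230

Base amounts from the schedule: arson $125,300; misdemeanor vandalism $1,400; forgery $22,500.
Stacking rule: highest base plus $12,000 per additional charge. Highest is arson at $125,300; 2 additional charges → +$24,000. Combined base = $149,300.
Defendant has an active warrant in another jurisdiction (+10%): $149,300 × 1.1 = $164,230.
$164,230 is within the $300,000 maximum.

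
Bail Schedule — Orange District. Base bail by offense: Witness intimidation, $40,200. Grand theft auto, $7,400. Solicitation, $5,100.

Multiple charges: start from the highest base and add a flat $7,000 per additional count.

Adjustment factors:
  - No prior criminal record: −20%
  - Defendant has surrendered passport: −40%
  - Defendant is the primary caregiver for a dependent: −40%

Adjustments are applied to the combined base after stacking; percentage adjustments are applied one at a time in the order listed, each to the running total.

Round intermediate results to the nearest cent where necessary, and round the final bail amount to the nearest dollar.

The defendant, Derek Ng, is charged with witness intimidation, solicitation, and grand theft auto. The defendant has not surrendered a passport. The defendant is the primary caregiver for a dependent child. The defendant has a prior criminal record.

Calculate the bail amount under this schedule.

Base amounts from the schedule: witness intimidation $40,200; solicitation $5,100; grand theft auto $7,400.
Stacking rule: highest base plus $7,000 per additional charge. Highest is witness intimidation at $40,200; 2 additional charges → +$14,000. Combined base = $54,200.
Defendant is the primary caregiver for a dependent (−40%): $54,200 × 0.6 = $32,520.

$32,520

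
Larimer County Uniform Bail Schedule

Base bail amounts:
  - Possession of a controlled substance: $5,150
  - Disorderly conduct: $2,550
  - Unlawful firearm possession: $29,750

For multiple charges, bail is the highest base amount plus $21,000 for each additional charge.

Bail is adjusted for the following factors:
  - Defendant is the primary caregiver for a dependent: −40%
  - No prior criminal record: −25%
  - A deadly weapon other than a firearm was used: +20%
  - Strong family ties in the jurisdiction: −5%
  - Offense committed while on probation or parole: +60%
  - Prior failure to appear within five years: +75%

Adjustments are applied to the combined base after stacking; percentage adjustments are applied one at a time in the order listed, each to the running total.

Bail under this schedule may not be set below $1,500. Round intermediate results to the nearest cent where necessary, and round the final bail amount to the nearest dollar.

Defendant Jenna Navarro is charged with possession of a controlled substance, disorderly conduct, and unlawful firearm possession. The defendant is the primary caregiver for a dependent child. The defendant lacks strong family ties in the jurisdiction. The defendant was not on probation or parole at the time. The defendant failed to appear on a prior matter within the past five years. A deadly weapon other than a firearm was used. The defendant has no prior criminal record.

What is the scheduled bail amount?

$67,804

Base amounts from the schedule: possession of a controlled substance $5,150; disorderly conduct $2,550; unlawful firearm possession $29,750.
Stacking rule: highest base plus $21,000 per additional charge. Highest is unlawful firearm possession at $29,750; 2 additional charges → +$42,000. Combined base = $71,750.
Defendant is the primary caregiver for a dependent (−40%): $71,750 × 0.6 = $43,050.
No prior criminal record (−25%): $43,050 × 0.75 = $32,287.50.
A deadly weapon other than a firearm was used (+20%): $32,287.50 × 1.2 = $38,745.
Prior failure to appear within five years (+75%): $38,745 × 1.75 = $67,803.75.
$67,803.75 is at or above the $1,500 minimum.
Rounded to the nearest dollar: $67,804.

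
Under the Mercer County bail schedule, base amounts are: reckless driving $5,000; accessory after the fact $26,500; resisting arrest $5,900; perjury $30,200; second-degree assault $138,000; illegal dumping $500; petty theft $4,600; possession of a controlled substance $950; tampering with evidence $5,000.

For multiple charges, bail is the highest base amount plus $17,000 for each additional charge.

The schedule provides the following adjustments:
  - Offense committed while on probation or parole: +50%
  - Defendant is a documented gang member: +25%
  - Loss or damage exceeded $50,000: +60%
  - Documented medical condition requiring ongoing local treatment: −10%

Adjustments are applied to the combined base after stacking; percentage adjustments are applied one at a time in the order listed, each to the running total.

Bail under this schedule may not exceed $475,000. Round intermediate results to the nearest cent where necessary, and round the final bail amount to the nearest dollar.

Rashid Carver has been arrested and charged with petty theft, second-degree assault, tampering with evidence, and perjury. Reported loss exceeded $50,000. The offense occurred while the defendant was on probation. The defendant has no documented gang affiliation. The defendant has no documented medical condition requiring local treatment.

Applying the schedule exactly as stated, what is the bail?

$453,600

Base amounts from the schedule: petty theft $4,600; second-degree assault $138,000; tampering with evidence $5,000; perjury $30,200.
Stacking rule: highest base plus $17,000 per additional charge. Highest is second-degree assault at $138,000; 3 additional charges → +$51,000. Combined base = $189,000.
Offense committed while on probation or parole (+50%): $189,000 × 1.5 = $283,500.
Loss or damage exceeded $50,000 (+60%): $283,500 × 1.6 = $453,600.
$453,600 is within the $475,000 maximum.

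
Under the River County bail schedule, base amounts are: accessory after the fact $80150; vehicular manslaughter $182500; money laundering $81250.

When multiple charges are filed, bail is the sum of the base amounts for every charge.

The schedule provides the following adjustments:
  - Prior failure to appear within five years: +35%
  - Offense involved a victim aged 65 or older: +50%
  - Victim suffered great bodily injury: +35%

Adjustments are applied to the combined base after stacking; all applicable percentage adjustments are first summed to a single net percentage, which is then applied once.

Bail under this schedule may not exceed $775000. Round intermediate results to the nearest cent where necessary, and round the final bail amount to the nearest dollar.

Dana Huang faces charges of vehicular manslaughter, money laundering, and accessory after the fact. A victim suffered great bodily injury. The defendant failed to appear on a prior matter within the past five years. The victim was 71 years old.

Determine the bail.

Base amounts from the schedule: vehicular manslaughter $182500; money laundering $81250; accessory after the fact $80150.
Stacking rule: sum of all bases. $182500 + $81250 + $80150 = $343900.
Net percentage adjustment: +35% +50% +35% = +120%. $343900 × 2.2 = $756580.
$756580 is within the $775000 maximum.

$756580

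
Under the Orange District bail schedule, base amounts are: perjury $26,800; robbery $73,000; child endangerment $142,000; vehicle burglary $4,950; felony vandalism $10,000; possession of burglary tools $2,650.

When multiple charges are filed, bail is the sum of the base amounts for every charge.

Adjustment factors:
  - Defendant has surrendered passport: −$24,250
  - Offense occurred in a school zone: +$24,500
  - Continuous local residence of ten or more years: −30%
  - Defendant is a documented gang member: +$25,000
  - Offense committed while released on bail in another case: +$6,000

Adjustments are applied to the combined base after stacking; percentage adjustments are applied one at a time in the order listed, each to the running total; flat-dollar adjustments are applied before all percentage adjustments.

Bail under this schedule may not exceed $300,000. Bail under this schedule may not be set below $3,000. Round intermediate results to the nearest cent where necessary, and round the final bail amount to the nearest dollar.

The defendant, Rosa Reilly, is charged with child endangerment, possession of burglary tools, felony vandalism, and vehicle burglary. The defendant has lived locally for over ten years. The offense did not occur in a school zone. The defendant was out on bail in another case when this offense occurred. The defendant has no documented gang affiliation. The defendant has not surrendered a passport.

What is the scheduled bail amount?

$115,920

Base amounts from the schedule: child endangerment $142,000; possession of burglary tools $2,650; felony vandalism $10,000; vehicle burglary $4,950.
Stacking rule: sum of all bases. $142,000 + $2,650 + $10,000 + $4,950 = $159,600.
Offense committed while released on bail in another case (+$6,000 flat): $159,600 + $6,000 = $165,600.
Continuous local residence of ten or more years (−30%): $165,600 × 0.7 = $115,920.
$115,920 is within the $300,000 maximum.
$115,920 is at or above the $3,000 minimum.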